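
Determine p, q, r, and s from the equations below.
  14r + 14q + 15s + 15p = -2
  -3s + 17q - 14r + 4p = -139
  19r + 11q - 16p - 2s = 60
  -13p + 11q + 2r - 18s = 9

Row-reduce the augmented matrix:
R1 ← R1 / (15).
R2 ← R2 − 4·R1.
R3 ← R3 + 16·R1.
R4 ← R4 + 13·R1.
R2 ← R2 / (199/15).
R1 ← R1 − 14/15·R2.
R3 ← R3 − 389/15·R2.
R4 ← R4 − 347/15·R2.
R3 ← R3 / (13651/199).
R1 ← R1 − 434/199·R3.
R2 ← R2 + 266/199·R3.
R4 ← R4 − 8966/199·R3.
R4 ← R4 / (-149840/13651).
R1 ← R1 − 8359/13651·R4.
R2 ← R2 − 161/13651·R4.
R3 ← R3 − 5509/13651·R4.
Reading off the reduced rows gives p = 1, q = -4, r = 6, s = -3.

p = 1, q = -4, r = 6, s = -3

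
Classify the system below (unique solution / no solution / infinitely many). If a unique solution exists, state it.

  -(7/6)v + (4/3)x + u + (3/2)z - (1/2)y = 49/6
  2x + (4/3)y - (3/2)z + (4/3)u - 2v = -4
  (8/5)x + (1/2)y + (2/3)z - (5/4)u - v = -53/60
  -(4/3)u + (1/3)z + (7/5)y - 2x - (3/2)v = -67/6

infinitely many solutions

Row-reduce:
R1 ← R1 / (4/3).
R2 ← R2 − 2·R1.
R3 ← R3 − 8/5·R1.
R4 ← R4 + 2·R1.
R2 ← R2 / (25/12).
R1 ← R1 + 3/8·R2.
R3 ← R3 − 11/10·R2.
R4 ← R4 − 13/20·R2.
R3 ← R3 / (127/150).
R1 ← R1 − 9/20·R3.
R2 ← R2 + 9/5·R3.
R4 ← R4 − 563/150·R3.
R4 ← R4 / (407273/38100).
R1 ← R1 − 2007/1016·R4.
R2 ← R2 + 6479/1270·R4.
R3 ← R3 + 3543/1270·R4.
Rank is 4 with 5 unknowns, leaving v free.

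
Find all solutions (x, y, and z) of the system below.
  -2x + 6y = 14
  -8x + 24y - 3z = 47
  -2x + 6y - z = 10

no solution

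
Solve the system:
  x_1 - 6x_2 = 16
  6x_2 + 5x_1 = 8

Row-reduce the augmented matrix:
R2 ← R2 − 5·R1.
R2 ← R2 / (36).
R1 ← R1 + 6·R2.
Reading off the reduced rows gives x_1 = 4, x_2 = -2.

x_1 = 4, x_2 = -2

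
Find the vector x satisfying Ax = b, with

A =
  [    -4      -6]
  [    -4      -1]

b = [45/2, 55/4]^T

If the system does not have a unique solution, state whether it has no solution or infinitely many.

Row-reduce the augmented matrix:
R1 ← R1 / (-4).
R2 ← R2 + 4·R1.
R2 ← R2 / (5).
R1 ← R1 − 3/2·R2.
Reading off the reduced rows gives x_1 = -3, x_2 = -7/4.

x_1 = -3, x_2 = -7/4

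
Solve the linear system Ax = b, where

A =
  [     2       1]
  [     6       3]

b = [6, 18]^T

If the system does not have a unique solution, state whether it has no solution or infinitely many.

Row-reduce:
R1 ← R1 / (2).
R2 ← R2 − 6·R1.
Rank is 1 with 2 unknowns, leaving x_2 free.

infinitely many solutions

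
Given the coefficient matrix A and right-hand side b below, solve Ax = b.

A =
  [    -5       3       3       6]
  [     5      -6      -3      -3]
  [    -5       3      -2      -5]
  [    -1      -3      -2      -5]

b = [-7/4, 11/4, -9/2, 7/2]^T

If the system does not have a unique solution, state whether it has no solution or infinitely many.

x_1 = 0, x_2 = -4/3, x_3 = 11/4, x_4 = -1

Row-reduce the augmented matrix:
R1 ← R1 / (-5).
R2 ← R2 − 5·R1.
R3 ← R3 + 5·R1.
R4 ← R4 + 1·R1.
R2 ← R2 / (-3).
R1 ← R1 + 3/5·R2.
R4 ← R4 + 18/5·R2.
R3 ← R3 / (-5).
R1 ← R1 + 3/5·R3.
R4 ← R4 + 13/5·R3.
R4 ← R4 / (-102/25).
R1 ← R1 + 12/25·R4.
R2 ← R2 + 1·R4.
R3 ← R3 − 11/5·R4.
Reading off the reduced rows gives x_1 = 0, x_2 = -4/3, x_3 = 11/4, x_4 = -1.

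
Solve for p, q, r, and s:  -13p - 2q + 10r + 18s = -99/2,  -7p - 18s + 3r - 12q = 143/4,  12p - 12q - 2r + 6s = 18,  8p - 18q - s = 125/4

p = 5/2, q = -1/2, r = 9/4, s = -9/4

Row-reduce the augmented matrix:
R1 ← R1 / (-13).
R2 ← R2 + 7·R1.
R3 ← R3 − 12·R1.
R4 ← R4 − 8·R1.
R2 ← R2 / (-142/13).
R1 ← R1 − 2/13·R2.
R3 ← R3 + 180/13·R2.
R4 ← R4 + 250/13·R2.
R3 ← R3 / (728/71).
R1 ← R1 + 57/71·R3.
R2 ← R2 − 31/142·R3.
R4 ← R4 − 735/71·R3.
R4 ← R4 / (29/52).
R1 ← R1 − 999/364·R4.
R2 ← R2 − 951/728·R4.
R3 ← R3 − 2049/364·R4.
Reading off the reduced rows gives p = 5/2, q = -1/2, r = 9/4, s = -9/4.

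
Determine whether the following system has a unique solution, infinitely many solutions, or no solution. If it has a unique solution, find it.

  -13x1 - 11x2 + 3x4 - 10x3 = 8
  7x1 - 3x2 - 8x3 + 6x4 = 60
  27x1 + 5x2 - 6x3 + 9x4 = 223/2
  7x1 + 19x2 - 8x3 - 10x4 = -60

no solution

Row-reduce:
R1 ← R1 / (-13).
R2 ← R2 − 7·R1.
R3 ← R3 − 27·R1.
R4 ← R4 − 7·R1.
R2 ← R2 / (-116/13).
R1 ← R1 − 11/13·R2.
R3 ← R3 + 232/13·R2.
R4 ← R4 − 170/13·R2.
Swap R3 and R4.
R3 ← R3 / (-33).
R1 ← R1 + 1/2·R3.
R2 ← R2 − 3/2·R3.
Row 4 reduces to 0 = -1/2, a contradiction. The system is inconsistent.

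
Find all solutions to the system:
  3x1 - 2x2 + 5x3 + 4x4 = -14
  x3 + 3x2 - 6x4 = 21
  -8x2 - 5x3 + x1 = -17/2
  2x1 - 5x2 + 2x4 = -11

no solution

Row-reduce:
R1 ← R1 / (3).
R3 ← R3 − 1·R1.
R4 ← R4 − 2·R1.
R2 ← R2 / (3).
R1 ← R1 + 2/3·R2.
R3 ← R3 + 22/3·R2.
R4 ← R4 + 11/3·R2.
R3 ← R3 / (-38/9).
R1 ← R1 − 17/9·R3.
R2 ← R2 − 1/3·R3.
R4 ← R4 + 19/9·R3.
Row 4 reduces to 0 = 1/4, a contradiction. The system is inconsistent.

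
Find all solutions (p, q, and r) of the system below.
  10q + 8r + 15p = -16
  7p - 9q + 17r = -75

Row-reduce:
R1 ← R1 / (15).
R2 ← R2 − 7·R1.
R2 ← R2 / (-41/3).
R1 ← R1 − 2/3·R2.
Rank is 2 with 3 unknowns, leaving r free.

infinitely many solutions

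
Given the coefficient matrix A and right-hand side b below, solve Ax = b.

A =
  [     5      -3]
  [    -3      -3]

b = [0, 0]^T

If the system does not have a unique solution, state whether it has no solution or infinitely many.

x_1 = 0, x_2 = 0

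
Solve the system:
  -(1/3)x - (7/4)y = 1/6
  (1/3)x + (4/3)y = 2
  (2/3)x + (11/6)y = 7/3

no solution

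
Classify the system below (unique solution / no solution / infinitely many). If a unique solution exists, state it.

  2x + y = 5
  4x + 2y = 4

Row-reduce:
R1 ← R1 / (2).
R2 ← R2 − 4·R1.
Row 2 reduces to 0 = -6, a contradiction. The system is inconsistent.

no solution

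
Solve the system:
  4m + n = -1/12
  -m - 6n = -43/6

m = -1/3, n = 5/4

Row-reduce the augmented matrix:
R1 ← R1 / (4).
R2 ← R2 + 1·R1.
R2 ← R2 / (-23/4).
R1 ← R1 − 1/4·R2.
Reading off the reduced rows gives m = -1/3, n = 5/4.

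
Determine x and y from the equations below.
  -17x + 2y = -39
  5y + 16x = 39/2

x = 2, y = -5/2

Row-reduce the augmented matrix:
R1 ← R1 / (-17).
R2 ← R2 − 16·R1.
R2 ← R2 / (117/17).
R1 ← R1 + 2/17·R2.
Reading off the reduced rows gives x = 2, y = -5/2.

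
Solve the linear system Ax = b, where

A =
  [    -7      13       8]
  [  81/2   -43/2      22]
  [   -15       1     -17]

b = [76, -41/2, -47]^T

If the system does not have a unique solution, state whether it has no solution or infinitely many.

Row-reduce:
R1 ← R1 / (-7).
R2 ← R2 − 81/2·R1.
R3 ← R3 + 15·R1.
R2 ← R2 / (376/7).
R1 ← R1 + 13/7·R2.
R3 ← R3 + 188/7·R2.
Row 3 reduces to 0 = -1/4, a contradiction. The system is inconsistent.

no solution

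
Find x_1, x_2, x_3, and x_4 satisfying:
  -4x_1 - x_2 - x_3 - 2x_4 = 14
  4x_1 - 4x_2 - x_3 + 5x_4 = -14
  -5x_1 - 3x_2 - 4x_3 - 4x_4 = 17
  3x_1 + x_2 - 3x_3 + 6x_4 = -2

Row-reduce the augmented matrix:
R1 ← R1 / (-4).
R2 ← R2 − 4·R1.
R3 ← R3 + 5·R1.
R4 ← R4 − 3·R1.
R2 ← R2 / (-5).
R1 ← R1 − 1/4·R2.
R3 ← R3 + 7/4·R2.
R4 ← R4 − 1/4·R2.
R3 ← R3 / (-41/20).
R1 ← R1 − 3/20·R3.
R2 ← R2 − 2/5·R3.
R4 ← R4 + 77/20·R3.
R4 ← R4 / (387/41).
R1 ← R1 − 19/41·R4.
R2 ← R2 + 45/41·R4.
R3 ← R3 − 51/41·R4.
Reading off the reduced rows gives x_1 = -4, x_2 = 1, x_3 = -1, x_4 = 1.

x_1 = -4, x_2 = 1, x_3 = -1, x_4 = 1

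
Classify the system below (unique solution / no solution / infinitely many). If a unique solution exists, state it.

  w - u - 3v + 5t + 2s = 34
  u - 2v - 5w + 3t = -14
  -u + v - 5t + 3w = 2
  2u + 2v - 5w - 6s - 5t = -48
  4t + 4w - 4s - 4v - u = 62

Row-reduce the augmented matrix:
R1 ← R1 / (-1).
R2 ← R2 − 1·R1.
R3 ← R3 + 1·R1.
R4 ← R4 − 2·R1.
R5 ← R5 + 1·R1.
R2 ← R2 / (-5).
R1 ← R1 − 3·R2.
R3 ← R3 − 4·R2.
R4 ← R4 + 4·R2.
R5 ← R5 + 1·R2.
R3 ← R3 / (-6/5).
R1 ← R1 + 17/5·R3.
R2 ← R2 − 4/5·R3.
R4 ← R4 − 1/5·R3.
R5 ← R5 − 19/5·R3.
R4 ← R4 / (-11/3).
R1 ← R1 − 1/3·R4.
R2 ← R2 + 2/3·R4.
R3 ← R3 − 1/3·R4.
R5 ← R5 + 23/3·R4.
R5 ← R5 / (-108/11).
R1 ← R1 − 108/11·R5.
R2 ← R2 + 40/11·R5.
R3 ← R3 − 31/11·R5.
R4 ← R4 − 6/11·R5.
Reading off the reduced rows gives u = -6, v = -4, w = 5, s = -2, t = 3.

u = -6, v = -4, w = 5, s = -2, t = 3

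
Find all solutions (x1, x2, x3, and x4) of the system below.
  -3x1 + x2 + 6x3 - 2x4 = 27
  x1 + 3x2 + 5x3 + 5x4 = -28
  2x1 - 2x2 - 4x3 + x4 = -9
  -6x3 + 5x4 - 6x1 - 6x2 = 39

x1 = -5, x2 = -6, x3 = 2, x4 = -3

Row-reduce the augmented matrix:
R1 ← R1 / (-3).
R2 ← R2 − 1·R1.
R3 ← R3 − 2·R1.
R4 ← R4 + 6·R1.
R2 ← R2 / (10/3).
R1 ← R1 + 1/3·R2.
R3 ← R3 + 4/3·R2.
R4 ← R4 + 8·R2.
R3 ← R3 / (14/5).
R1 ← R1 + 13/10·R3.
R2 ← R2 − 21/10·R3.
R4 ← R4 + 6/5·R3.
R4 ← R4 / (20).
R1 ← R1 − 7/4·R4.
R2 ← R2 − 1/4·R4.
R3 ← R3 − 1/2·R4.
Reading off the reduced rows gives x1 = -5, x2 = -6, x3 = 2, x4 = -3.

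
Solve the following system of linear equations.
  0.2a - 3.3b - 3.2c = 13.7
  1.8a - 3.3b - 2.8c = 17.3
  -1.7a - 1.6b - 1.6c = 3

a = 2, b = -5, c = 1

Row-reduce the augmented matrix:
R1 ← R1 / (1/5).
R2 ← R2 − 9/5·R1.
R3 ← R3 + 17/10·R1.
R2 ← R2 / (132/5).
R1 ← R1 + 33/2·R2.
R3 ← R3 + 593/20·R2.
R3 ← R3 / (529/1320).
R1 ← R1 − 1/4·R3.
R2 ← R2 − 65/66·R3.
Reading off the reduced rows gives a = 2, b = -5, c = 1.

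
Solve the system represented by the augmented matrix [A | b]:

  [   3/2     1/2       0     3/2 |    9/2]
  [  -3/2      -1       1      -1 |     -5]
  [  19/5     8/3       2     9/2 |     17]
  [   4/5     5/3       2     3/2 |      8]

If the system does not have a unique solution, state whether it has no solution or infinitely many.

infinitely many solutions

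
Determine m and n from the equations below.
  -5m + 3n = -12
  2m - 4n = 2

Row-reduce the augmented matrix:
R1 ← R1 / (-5).
R2 ← R2 − 2·R1.
R2 ← R2 / (-14/5).
R1 ← R1 + 3/5·R2.
Reading off the reduced rows gives m = 3, n = 1.

m = 3, n = 1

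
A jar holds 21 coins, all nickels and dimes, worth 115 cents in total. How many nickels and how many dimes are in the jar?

Let n = nickels, d = dimes.
  n + d = 21
  5n + 10d = 115
From equation 1: n = 21 − d.
Substitute into equation 2 and solve: d = 2.
Then n = 19.

nickels: 19, dimes: 2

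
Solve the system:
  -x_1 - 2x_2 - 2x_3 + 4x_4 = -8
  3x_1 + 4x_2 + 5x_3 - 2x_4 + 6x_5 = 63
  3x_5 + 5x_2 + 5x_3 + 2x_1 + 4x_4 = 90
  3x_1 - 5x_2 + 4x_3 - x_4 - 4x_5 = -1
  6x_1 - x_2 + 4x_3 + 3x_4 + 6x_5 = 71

x_1 = 6, x_2 = 6, x_3 = 5, x_4 = 5, x_5 = 1

Row-reduce the augmented matrix:
R1 ← R1 / (-1).
R2 ← R2 − 3·R1.
R3 ← R3 − 2·R1.
R4 ← R4 − 3·R1.
R5 ← R5 − 6·R1.
R2 ← R2 / (-2).
R1 ← R1 − 2·R2.
R3 ← R3 − 1·R2.
R4 ← R4 + 11·R2.
R5 ← R5 + 13·R2.
R3 ← R3 / (1/2).
R1 ← R1 − 1·R3.
R2 ← R2 − 1/2·R3.
R4 ← R4 − 7/2·R3.
R5 ← R5 + 3/2·R3.
R4 ← R4 / (-163).
R1 ← R1 + 28·R4.
R2 ← R2 + 22·R4.
R3 ← R3 − 34·R4.
R5 ← R5 − 13·R4.
R5 ← R5 / (-3472/163).
R1 ← R1 − 1234/163·R5.
R2 ← R2 − 271/163·R5.
R3 ← R3 + 730/163·R5.
R4 ← R4 − 79/163·R5.
Reading off the reduced rows gives x_1 = 6, x_2 = 6, x_3 = 5, x_4 = 5, x_5 = 1.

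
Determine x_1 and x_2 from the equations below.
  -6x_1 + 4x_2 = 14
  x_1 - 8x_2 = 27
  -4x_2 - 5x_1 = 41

x_1 = -5, x_2 = -4

Row-reduce the augmented matrix:
R1 ← R1 / (-6).
R2 ← R2 − 1·R1.
R3 ← R3 + 5·R1.
R2 ← R2 / (-22/3).
R1 ← R1 + 2/3·R2.
R3 ← R3 + 22/3·R2.
R3 reduces to 0 = 0, so the extra equation is consistent.
Reading off the reduced rows gives x_1 = -5, x_2 = -4.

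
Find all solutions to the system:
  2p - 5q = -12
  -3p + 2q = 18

p = -6, q = 0

Row-reduce the augmented matrix:
R1 ← R1 / (2).
R2 ← R2 + 3·R1.
R2 ← R2 / (-11/2).
R1 ← R1 + 5/2·R2.
Reading off the reduced rows gives p = -6, q = 0.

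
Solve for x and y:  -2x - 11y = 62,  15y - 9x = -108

x = 2, y = -6

Row-reduce the augmented matrix:
R1 ← R1 / (-2).
R2 ← R2 + 9·R1.
R2 ← R2 / (129/2).
R1 ← R1 − 11/2·R2.
Reading off the reduced rows gives x = 2, y = -6.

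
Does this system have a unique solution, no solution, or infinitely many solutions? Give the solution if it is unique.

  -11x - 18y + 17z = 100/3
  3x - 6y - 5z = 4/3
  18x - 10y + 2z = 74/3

x = 2/3, y = -1, z = 4/3

Row-reduce the augmented matrix:
R1 ← R1 / (-11).
R2 ← R2 − 3·R1.
R3 ← R3 − 18·R1.
R2 ← R2 / (-120/11).
R1 ← R1 − 18/11·R2.
R3 ← R3 + 434/11·R2.
R3 ← R3 / (467/15).
R1 ← R1 + 8/5·R3.
R2 ← R2 − 1/30·R3.
Reading off the reduced rows gives x = 2/3, y = -1, z = 4/3.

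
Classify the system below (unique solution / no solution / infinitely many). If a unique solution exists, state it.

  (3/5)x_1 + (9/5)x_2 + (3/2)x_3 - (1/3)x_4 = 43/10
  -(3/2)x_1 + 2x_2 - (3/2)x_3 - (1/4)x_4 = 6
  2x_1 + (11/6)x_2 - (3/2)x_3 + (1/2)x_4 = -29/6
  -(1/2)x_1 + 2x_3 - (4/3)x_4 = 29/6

Row-reduce the augmented matrix:
R1 ← R1 / (3/5).
R2 ← R2 + 3/2·R1.
R3 ← R3 − 2·R1.
R4 ← R4 + 1/2·R1.
R2 ← R2 / (13/2).
R1 ← R1 − 3·R2.
R3 ← R3 + 25/6·R2.
R4 ← R4 − 3/2·R2.
R3 ← R3 / (-263/52).
R1 ← R1 − 19/13·R3.
R2 ← R2 − 9/26·R3.
R4 ← R4 − 71/26·R3.
R4 ← R4 / (-8201/9468).
R1 ← R1 − 991/4734·R4.
R2 ← R2 + 82/789·R4.
R3 ← R3 + 143/789·R4.
Reading off the reduced rows gives x_1 = -3, x_2 = 2, x_3 = 5/3, x_4 = 0.

x_1 = -3, x_2 = 2, x_3 = 5/3, x_4 = 0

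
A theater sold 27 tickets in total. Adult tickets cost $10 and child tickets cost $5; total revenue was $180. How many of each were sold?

Let a = adult tickets, c = child tickets.
  c + a = 27
  5c + 10a = 180
From equation 1: a = 27 − c.
Substitute into equation 2 and solve: c = 18.
Then a = 9.

adult tickets: 9, child tickets: 18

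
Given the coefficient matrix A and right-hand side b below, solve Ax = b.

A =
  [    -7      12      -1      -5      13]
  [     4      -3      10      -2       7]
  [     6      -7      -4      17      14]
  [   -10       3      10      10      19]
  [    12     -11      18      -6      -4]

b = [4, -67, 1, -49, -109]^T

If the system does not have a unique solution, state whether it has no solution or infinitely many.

x_1 = 0, x_2 = 3, x_3 = -4, x_4 = 2, x_5 = -2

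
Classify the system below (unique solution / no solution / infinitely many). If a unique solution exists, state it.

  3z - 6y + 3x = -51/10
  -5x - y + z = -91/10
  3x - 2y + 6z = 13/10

x = 3/2, y = 8/5, z = 0

Row-reduce the augmented matrix:
R1 ← R1 / (3).
R2 ← R2 + 5·R1.
R3 ← R3 − 3·R1.
R2 ← R2 / (-11).
R1 ← R1 + 2·R2.
R3 ← R3 − 4·R2.
R3 ← R3 / (57/11).
R1 ← R1 + 1/11·R3.
R2 ← R2 + 6/11·R3.
Reading off the reduced rows gives x = 3/2, y = 8/5, z = 0.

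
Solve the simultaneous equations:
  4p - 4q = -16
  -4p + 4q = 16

Row-reduce:
R1 ← R1 / (4).
R2 ← R2 + 4·R1.
Rank is 1 with 2 unknowns, leaving q free.

infinitely many solutions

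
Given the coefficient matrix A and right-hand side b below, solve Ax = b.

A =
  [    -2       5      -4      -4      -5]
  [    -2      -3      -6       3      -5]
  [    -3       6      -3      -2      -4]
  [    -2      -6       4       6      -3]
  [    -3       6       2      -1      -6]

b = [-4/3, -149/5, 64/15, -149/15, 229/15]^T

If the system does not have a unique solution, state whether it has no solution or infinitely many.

Row-reduce the augmented matrix:
R1 ← R1 / (-2).
R2 ← R2 + 2·R1.
R3 ← R3 + 3·R1.
R4 ← R4 + 2·R1.
R5 ← R5 + 3·R1.
R2 ← R2 / (-8).
R1 ← R1 + 5/2·R2.
R3 ← R3 + 3/2·R2.
R4 ← R4 + 11·R2.
R5 ← R5 + 3/2·R2.
R3 ← R3 / (27/8).
R1 ← R1 − 21/8·R3.
R2 ← R2 − 1/4·R3.
R4 ← R4 − 43/4·R3.
R5 ← R5 − 67/8·R3.
R4 ← R4 / (-221/27).
R1 ← R1 + 41/18·R4.
R2 ← R2 + 29/27·R4.
R3 ← R3 − 43/54·R4.
R5 ← R5 + 161/54·R4.
R5 ← R5 / (-131/34).
R1 ← R1 − 79/34·R5.
R2 ← R2 − 16/17·R5.
R3 ← R3 − 5/34·R5.
R4 ← R4 − 19/17·R5.
Reading off the reduced rows gives x_1 = 0, x_2 = 13/5, x_3 = 8/3, x_4 = -1/3, x_5 = 1.

x_1 = 0, x_2 = 13/5, x_3 = 8/3, x_4 = -1/3, x_5 = 1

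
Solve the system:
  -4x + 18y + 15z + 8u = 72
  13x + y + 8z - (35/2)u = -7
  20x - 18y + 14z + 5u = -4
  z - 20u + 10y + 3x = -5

infinitely many solutions

Row-reduce:
R1 ← R1 / (-4).
R2 ← R2 − 13·R1.
R3 ← R3 − 20·R1.
R4 ← R4 − 3·R1.
R2 ← R2 / (119/2).
R1 ← R1 + 9/2·R2.
R3 ← R3 − 72·R2.
R4 ← R4 − 47/2·R2.
R3 ← R3 / (2419/119).
R1 ← R1 − 129/238·R3.
R2 ← R2 − 227/238·R3.
R4 ← R4 + 2419/238·R3.
Rank is 3 with 4 unknowns, leaving u free.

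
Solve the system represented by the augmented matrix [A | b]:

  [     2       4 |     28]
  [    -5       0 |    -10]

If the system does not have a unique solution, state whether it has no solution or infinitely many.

x_1 = 2, x_2 = 6

Row-reduce the augmented matrix:
R1 ← R1 / (2).
R2 ← R2 + 5·R1.
R2 ← R2 / (10).
R1 ← R1 − 2·R2.
Reading off the reduced rows gives x_1 = 2, x_2 = 6.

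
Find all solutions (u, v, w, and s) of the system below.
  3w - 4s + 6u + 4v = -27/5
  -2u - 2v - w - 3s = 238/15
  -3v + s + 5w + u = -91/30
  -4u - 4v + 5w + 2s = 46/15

u = -3/2, v = -8/5, w = -2/3, s = -3

Row-reduce the augmented matrix:
R1 ← R1 / (6).
R2 ← R2 + 2·R1.
R3 ← R3 − 1·R1.
R4 ← R4 + 4·R1.
R2 ← R2 / (-2/3).
R1 ← R1 − 2/3·R2.
R3 ← R3 + 11/3·R2.
R4 ← R4 + 4/3·R2.
R3 ← R3 / (9/2).
R1 ← R1 − 1/2·R3.
R4 ← R4 − 7·R3.
R4 ← R4 / (-95/3).
R1 ← R1 + 47/6·R4.
R2 ← R2 − 13/2·R4.
R3 ← R3 − 17/3·R4.
Reading off the reduced rows gives u = -3/2, v = -8/5, w = -2/3, s = -3.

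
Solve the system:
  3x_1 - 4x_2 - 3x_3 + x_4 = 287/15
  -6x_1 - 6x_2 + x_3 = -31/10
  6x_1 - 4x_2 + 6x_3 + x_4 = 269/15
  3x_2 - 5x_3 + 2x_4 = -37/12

x_1 = 13/5, x_2 = -9/4, x_3 = -1, x_4 = -2/3

Row-reduce the augmented matrix:
R1 ← R1 / (3).
R2 ← R2 + 6·R1.
R3 ← R3 − 6·R1.
R2 ← R2 / (-14).
R1 ← R1 + 4/3·R2.
R3 ← R3 − 4·R2.
R4 ← R4 − 3·R2.
R3 ← R3 / (74/7).
R1 ← R1 + 11/21·R3.
R2 ← R2 − 5/14·R3.
R4 ← R4 + 85/14·R3.
R4 ← R4 / (323/148).
R1 ← R1 − 9/74·R4.
R2 ← R2 + 19/148·R4.
R3 ← R3 + 3/74·R4.
Reading off the reduced rows gives x_1 = 13/5, x_2 = -9/4, x_3 = -1, x_4 = -2/3.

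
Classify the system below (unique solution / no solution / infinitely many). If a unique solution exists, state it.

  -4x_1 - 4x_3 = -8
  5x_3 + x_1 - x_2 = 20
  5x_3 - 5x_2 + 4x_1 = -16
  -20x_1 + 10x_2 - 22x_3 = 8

x_1 = -4, x_2 = 6, x_3 = 6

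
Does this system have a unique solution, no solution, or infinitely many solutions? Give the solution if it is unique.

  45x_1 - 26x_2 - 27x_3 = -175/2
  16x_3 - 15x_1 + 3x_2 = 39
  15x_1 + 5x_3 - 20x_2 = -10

no solution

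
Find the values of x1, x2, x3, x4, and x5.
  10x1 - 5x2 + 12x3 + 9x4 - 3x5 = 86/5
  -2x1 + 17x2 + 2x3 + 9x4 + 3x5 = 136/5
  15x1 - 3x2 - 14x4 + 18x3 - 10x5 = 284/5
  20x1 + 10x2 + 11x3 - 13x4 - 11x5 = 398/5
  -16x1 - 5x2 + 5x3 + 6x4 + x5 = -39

x1 = 2, x2 = 2, x3 = 8/5, x4 = -1, x5 = 1

Row-reduce the augmented matrix:
R1 ← R1 / (10).
R2 ← R2 + 2·R1.
R3 ← R3 − 15·R1.
R4 ← R4 − 20·R1.
R5 ← R5 + 16·R1.
R2 ← R2 / (16).
R1 ← R1 + 1/2·R2.
R3 ← R3 − 9/2·R2.
R4 ← R4 − 20·R2.
R5 ← R5 + 13·R2.
R3 ← R3 / (-99/80).
R1 ← R1 − 107/80·R3.
R2 ← R2 − 11/40·R3.
R4 ← R4 + 37/2·R3.
R5 ← R5 − 1111/40·R3.
R4 ← R4 / (40790/99).
R1 ← R1 + 3145/99·R4.
R2 ← R2 + 55/9·R4.
R3 ← R3 − 2443/99·R4.
R5 ← R5 + 5906/9·R4.
R5 ← R5 / (-125621/20395).
R1 ← R1 + 3249/8158·R5.
R2 ← R2 − 231/8158·R5.
R3 ← R3 + 2439/40790·R5.
R4 ← R4 − 8347/40790·R5.
Reading off the reduced rows gives x1 = 2, x2 = 2, x3 = 8/5, x4 = -1, x5 = 1.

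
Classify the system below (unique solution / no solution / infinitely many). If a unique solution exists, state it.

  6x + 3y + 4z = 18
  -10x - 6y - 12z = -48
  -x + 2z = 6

Row-reduce:
R1 ← R1 / (6).
R2 ← R2 + 10·R1.
R3 ← R3 + 1·R1.
R2 ← R2 / (-1).
R1 ← R1 − 1/2·R2.
R3 ← R3 − 1/2·R2.
Rank is 2 with 3 unknowns, leaving z free.

infinitely many solutions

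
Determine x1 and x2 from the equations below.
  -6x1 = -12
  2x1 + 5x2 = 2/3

x1 = 2, x2 = -2/3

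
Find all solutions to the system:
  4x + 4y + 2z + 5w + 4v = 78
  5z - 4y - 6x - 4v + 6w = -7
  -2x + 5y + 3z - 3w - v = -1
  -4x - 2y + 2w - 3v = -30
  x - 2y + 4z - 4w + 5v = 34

Row-reduce the augmented matrix:
R1 ← R1 / (4).
R2 ← R2 + 6·R1.
R3 ← R3 + 2·R1.
R4 ← R4 + 4·R1.
R5 ← R5 − 1·R1.
R2 ← R2 / (2).
R1 ← R1 − 1·R2.
R3 ← R3 − 7·R2.
R4 ← R4 − 2·R2.
R5 ← R5 + 3·R2.
R3 ← R3 / (-24).
R1 ← R1 + 7/2·R3.
R2 ← R2 − 4·R3.
R4 ← R4 + 6·R3.
R5 ← R5 − 31/2·R3.
R4 ← R4 / (87/16).
R1 ← R1 − 281/192·R4.
R2 ← R2 + 29/24·R4.
R3 ← R3 − 191/96·R4.
R5 ← R5 + 3041/192·R4.
R5 ← R5 / (4783/1044).
R1 ← R1 − 773/1044·R5.
R2 ← R2 − 1/9·R5.
R3 ← R3 − 35/522·R5.
R4 ← R4 − 8/87·R5.
Reading off the reduced rows gives x = 4, y = 2, z = 5, w = 4, v = 6.

x = 4, y = 2, z = 5, w = 4, v = 6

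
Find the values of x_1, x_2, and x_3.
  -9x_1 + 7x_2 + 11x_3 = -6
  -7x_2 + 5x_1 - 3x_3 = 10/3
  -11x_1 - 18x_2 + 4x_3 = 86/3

x_1 = -4/3, x_2 = -1, x_3 = -1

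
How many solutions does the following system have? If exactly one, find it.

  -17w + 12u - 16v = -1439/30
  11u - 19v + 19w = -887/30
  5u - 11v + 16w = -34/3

u = -12/5, v = 2/3, w = 1/2

Row-reduce the augmented matrix:
R1 ← R1 / (12).
R2 ← R2 − 11·R1.
R3 ← R3 − 5·R1.
R2 ← R2 / (-13/3).
R1 ← R1 + 4/3·R2.
R3 ← R3 + 13/3·R2.
R3 ← R3 / (-23/2).
R1 ← R1 + 627/52·R3.
R2 ← R2 + 415/52·R3.
Reading off the reduced rows gives u = -12/5, v = 2/3, w = 1/2.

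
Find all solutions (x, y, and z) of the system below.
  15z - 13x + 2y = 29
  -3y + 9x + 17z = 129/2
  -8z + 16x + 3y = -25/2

Row-reduce the augmented matrix:
R1 ← R1 / (-13).
R2 ← R2 − 9·R1.
R3 ← R3 − 16·R1.
R2 ← R2 / (-21/13).
R1 ← R1 + 2/13·R2.
R3 ← R3 − 71/13·R2.
R3 ← R3 / (2164/21).
R1 ← R1 + 79/21·R3.
R2 ← R2 + 356/21·R3.
Reading off the reduced rows gives x = 1, y = -3/2, z = 3.

x = 1, y = -3/2, z = 3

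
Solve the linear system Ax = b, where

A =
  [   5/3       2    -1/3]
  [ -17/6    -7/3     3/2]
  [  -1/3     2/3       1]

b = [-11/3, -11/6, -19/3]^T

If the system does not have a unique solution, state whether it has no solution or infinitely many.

Row-reduce:
R1 ← R1 / (5/3).
R2 ← R2 + 17/6·R1.
R3 ← R3 + 1/3·R1.
R2 ← R2 / (16/15).
R1 ← R1 − 6/5·R2.
R3 ← R3 − 16/15·R2.
Row 3 reduces to 0 = 1, a contradiction. The system is inconsistent.

no solution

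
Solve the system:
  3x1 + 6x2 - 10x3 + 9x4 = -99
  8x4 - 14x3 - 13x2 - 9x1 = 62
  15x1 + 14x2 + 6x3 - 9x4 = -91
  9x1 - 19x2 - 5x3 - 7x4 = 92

x1 = -5, x2 = -5, x3 = 0, x4 = -6

Row-reduce the augmented matrix:
R1 ← R1 / (3).
R2 ← R2 + 9·R1.
R3 ← R3 − 15·R1.
R4 ← R4 − 9·R1.
R2 ← R2 / (5).
R1 ← R1 − 2·R2.
R3 ← R3 + 16·R2.
R4 ← R4 + 37·R2.
R3 ← R3 / (-424/5).
R1 ← R1 − 214/15·R3.
R2 ← R2 + 44/5·R3.
R4 ← R4 + 1503/5·R3.
R4 ← R4 / (4113/212).
R1 ← R1 + 395/318·R4.
R2 ← R2 − 52/53·R4.
R3 ← R3 + 145/212·R4.
Reading off the reduced rows gives x1 = -5, x2 = -5, x3 = 0, x4 = -6.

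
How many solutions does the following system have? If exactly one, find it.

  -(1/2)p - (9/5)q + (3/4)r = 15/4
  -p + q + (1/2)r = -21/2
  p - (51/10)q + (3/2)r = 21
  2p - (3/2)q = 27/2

Row-reduce the augmented matrix:
R1 ← R1 / (-1/2).
R2 ← R2 + 1·R1.
R3 ← R3 − 1·R1.
R4 ← R4 − 2·R1.
R2 ← R2 / (23/5).
R1 ← R1 − 18/5·R2.
R3 ← R3 + 87/10·R2.
R4 ← R4 + 87/10·R2.
R3 ← R3 / (51/46).
R1 ← R1 + 33/46·R3.
R2 ← R2 + 5/23·R3.
R4 ← R4 − 51/46·R3.
R4 reduces to 0 = 0, so the extra equation is consistent.
Reading off the reduced rows gives p = 3, q = -5, r = -5.

p = 3, q = -5, r = -5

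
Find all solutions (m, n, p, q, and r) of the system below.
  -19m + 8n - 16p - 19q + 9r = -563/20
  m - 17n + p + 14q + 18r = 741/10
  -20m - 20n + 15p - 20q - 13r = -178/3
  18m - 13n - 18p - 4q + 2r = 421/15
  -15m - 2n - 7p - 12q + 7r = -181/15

m = 1, n = -4/5, p = 0, q = 5/4, r = 7/3

Row-reduce the augmented matrix:
R1 ← R1 / (-19).
R2 ← R2 − 1·R1.
R3 ← R3 + 20·R1.
R4 ← R4 − 18·R1.
R5 ← R5 + 15·R1.
R2 ← R2 / (-315/19).
R1 ← R1 + 8/19·R2.
R3 ← R3 + 540/19·R2.
R4 ← R4 + 103/19·R2.
R5 ← R5 + 158/19·R2.
R3 ← R3 / (221/7).
R1 ← R1 − 88/105·R3.
R2 ← R2 + 1/105·R3.
R4 ← R4 + 3487/105·R3.
R5 ← R5 − 583/105·R3.
R4 ← R4 / (-7603/153).
R1 ← R1 − 193/153·R4.
R2 ← R2 + 121/153·R4.
R3 ← R3 + 12/17·R4.
R5 ← R5 − 61/153·R4.
R5 ← R5 / (-133639/494195).
R1 ← R1 + 413851/494195·R5.
R2 ← R2 + 146098/494195·R5.
R3 ← R3 + 479197/494195·R5.
R4 ← R4 − 521778/494195·R5.
Reading off the reduced rows gives m = 1, n = -4/5, p = 0, q = 5/4, r = 7/3.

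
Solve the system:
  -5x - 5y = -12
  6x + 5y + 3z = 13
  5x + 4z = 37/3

Row-reduce the augmented matrix:
R1 ← R1 / (-5).
R2 ← R2 − 6·R1.
R3 ← R3 − 5·R1.
R2 ← R2 / (-1).
R1 ← R1 − 1·R2.
R3 ← R3 + 5·R2.
R3 ← R3 / (-11).
R1 ← R1 − 3·R3.
R2 ← R2 + 3·R3.
Reading off the reduced rows gives x = 3, y = -3/5, z = -2/3.

x = 3, y = -3/5, z = -2/3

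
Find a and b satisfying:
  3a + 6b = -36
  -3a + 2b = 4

a = -4, b = -4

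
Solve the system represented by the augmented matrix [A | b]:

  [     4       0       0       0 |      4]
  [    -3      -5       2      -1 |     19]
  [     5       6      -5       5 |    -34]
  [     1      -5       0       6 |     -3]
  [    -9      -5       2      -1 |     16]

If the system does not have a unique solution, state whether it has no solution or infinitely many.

Row-reduce:
R1 ← R1 / (4).
R2 ← R2 + 3·R1.
R3 ← R3 − 5·R1.
R4 ← R4 − 1·R1.
R5 ← R5 + 9·R1.
R2 ← R2 / (-5).
R3 ← R3 − 6·R2.
R4 ← R4 + 5·R2.
R5 ← R5 + 5·R2.
R3 ← R3 / (-13/5).
R2 ← R2 + 2/5·R3.
R4 ← R4 + 2·R3.
R4 ← R4 / (53/13).
R2 ← R2 + 5/13·R4.
R3 ← R3 + 19/13·R4.
Row 5 reduces to 0 = 3, a contradiction. The system is inconsistent.

no solution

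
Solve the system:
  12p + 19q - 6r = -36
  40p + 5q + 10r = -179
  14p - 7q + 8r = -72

Row-reduce:
R1 ← R1 / (12).
R2 ← R2 − 40·R1.
R3 ← R3 − 14·R1.
R2 ← R2 / (-175/3).
R1 ← R1 − 19/12·R2.
R3 ← R3 + 175/6·R2.
Row 3 reduces to 0 = -1/2, a contradiction. The system is inconsistent.

no solution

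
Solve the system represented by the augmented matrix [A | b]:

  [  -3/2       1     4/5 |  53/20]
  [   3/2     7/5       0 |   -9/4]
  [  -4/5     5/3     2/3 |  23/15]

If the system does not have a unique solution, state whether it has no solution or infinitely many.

x_1 = -3/2, x_2 = 0, x_3 = 1/2

Row-reduce the augmented matrix:
R1 ← R1 / (-3/2).
R2 ← R2 − 3/2·R1.
R3 ← R3 + 4/5·R1.
R2 ← R2 / (12/5).
R1 ← R1 + 2/3·R2.
R3 ← R3 − 17/15·R2.
R3 ← R3 / (-31/225).
R1 ← R1 + 14/45·R3.
R2 ← R2 − 1/3·R3.
Reading off the reduced rows gives x_1 = -3/2, x_2 = 0, x_3 = 1/2.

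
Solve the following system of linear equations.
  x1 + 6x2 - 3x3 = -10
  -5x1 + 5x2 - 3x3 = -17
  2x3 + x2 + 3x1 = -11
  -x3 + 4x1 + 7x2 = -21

Row-reduce the augmented matrix:
R2 ← R2 + 5·R1.
R3 ← R3 − 3·R1.
R4 ← R4 − 4·R1.
R2 ← R2 / (35).
R1 ← R1 − 6·R2.
R3 ← R3 + 17·R2.
R4 ← R4 + 17·R2.
R3 ← R3 / (79/35).
R1 ← R1 − 3/35·R3.
R2 ← R2 + 18/35·R3.
R4 ← R4 − 79/35·R3.
R4 reduces to 0 = 0, so the extra equation is consistent.
Reading off the reduced rows gives x1 = 2, x2 = -5, x3 = -6.

x1 = 2, x2 = -5, x3 = -6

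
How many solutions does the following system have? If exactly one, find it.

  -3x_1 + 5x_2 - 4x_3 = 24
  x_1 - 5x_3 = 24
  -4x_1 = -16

x_1 = 4, x_2 = 4, x_3 = -4

Row-reduce the augmented matrix:
R1 ← R1 / (-3).
R2 ← R2 − 1·R1.
R3 ← R3 + 4·R1.
R2 ← R2 / (5/3).
R1 ← R1 + 5/3·R2.
R3 ← R3 + 20/3·R2.
R3 ← R3 / (-20).
R1 ← R1 + 5·R3.
R2 ← R2 + 19/5·R3.
Reading off the reduced rows gives x_1 = 4, x_2 = 4, x_3 = -4.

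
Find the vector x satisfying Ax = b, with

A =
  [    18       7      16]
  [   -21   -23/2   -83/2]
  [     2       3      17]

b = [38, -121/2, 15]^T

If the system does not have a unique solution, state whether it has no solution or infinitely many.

Row-reduce:
R1 ← R1 / (18).
R2 ← R2 + 21·R1.
R3 ← R3 − 2·R1.
R2 ← R2 / (-10/3).
R1 ← R1 − 7/18·R2.
R3 ← R3 − 20/9·R2.
Rank is 2 with 3 unknowns, leaving x_3 free.

infinitely many solutions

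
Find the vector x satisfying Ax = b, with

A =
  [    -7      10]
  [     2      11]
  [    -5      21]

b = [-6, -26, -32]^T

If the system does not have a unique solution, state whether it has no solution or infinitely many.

Row-reduce the augmented matrix:
R1 ← R1 / (-7).
R2 ← R2 − 2·R1.
R3 ← R3 + 5·R1.
R2 ← R2 / (97/7).
R1 ← R1 + 10/7·R2.
R3 ← R3 − 97/7·R2.
R3 reduces to 0 = 0, so the extra equation is consistent.
Reading off the reduced rows gives x_1 = -2, x_2 = -2.

x_1 = -2, x_2 = -2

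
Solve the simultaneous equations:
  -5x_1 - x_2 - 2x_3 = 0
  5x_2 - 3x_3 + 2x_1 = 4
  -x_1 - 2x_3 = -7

Row-reduce the augmented matrix:
R1 ← R1 / (-5).
R2 ← R2 − 2·R1.
R3 ← R3 + 1·R1.
R2 ← R2 / (23/5).
R1 ← R1 − 1/5·R2.
R3 ← R3 − 1/5·R2.
R3 ← R3 / (-33/23).
R1 ← R1 − 13/23·R3.
R2 ← R2 + 19/23·R3.
Reading off the reduced rows gives x_1 = -3, x_2 = 5, x_3 = 5.

x_1 = -3, x_2 = 5, x_3 = 5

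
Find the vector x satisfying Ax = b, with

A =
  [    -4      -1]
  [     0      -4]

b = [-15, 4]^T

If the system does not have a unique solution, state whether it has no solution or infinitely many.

From equation 1: x_2 = 15 − 4·x_1.
Substitute into equation 2 and solve: x_1 = 4.
Then x_2 = -1.

x_1 = 4, x_2 = -1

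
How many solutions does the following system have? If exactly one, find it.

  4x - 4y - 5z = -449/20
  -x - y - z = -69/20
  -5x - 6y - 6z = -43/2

Row-reduce the augmented matrix:
R1 ← R1 / (4).
R2 ← R2 + 1·R1.
R3 ← R3 + 5·R1.
R2 ← R2 / (-2).
R1 ← R1 + 1·R2.
R3 ← R3 + 11·R2.
R3 ← R3 / (1/8).
R1 ← R1 + 1/8·R3.
R2 ← R2 − 9/8·R3.
Reading off the reduced rows gives x = -4/5, y = 2, z = 9/4.

x = -4/5, y = 2, z = 9/4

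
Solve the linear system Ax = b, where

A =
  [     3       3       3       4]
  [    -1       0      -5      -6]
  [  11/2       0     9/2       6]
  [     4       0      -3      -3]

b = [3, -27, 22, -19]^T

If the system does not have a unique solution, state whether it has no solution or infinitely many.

no solution

Row-reduce:
R1 ← R1 / (3).
R2 ← R2 + 1·R1.
R3 ← R3 − 11/2·R1.
R4 ← R4 − 4·R1.
R1 ← R1 − 1·R2.
R3 ← R3 + 11/2·R2.
R4 ← R4 + 4·R2.
R3 ← R3 / (-23).
R1 ← R1 − 5·R3.
R2 ← R2 + 4·R3.
R4 ← R4 + 23·R3.
Row 4 reduces to 0 = -1/2, a contradiction. The system is inconsistent.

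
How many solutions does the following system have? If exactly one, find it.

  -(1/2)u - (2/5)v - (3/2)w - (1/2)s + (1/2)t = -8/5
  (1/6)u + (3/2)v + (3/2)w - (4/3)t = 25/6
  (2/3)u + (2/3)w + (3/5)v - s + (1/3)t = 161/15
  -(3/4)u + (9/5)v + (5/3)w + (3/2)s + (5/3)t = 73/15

infinitely many solutions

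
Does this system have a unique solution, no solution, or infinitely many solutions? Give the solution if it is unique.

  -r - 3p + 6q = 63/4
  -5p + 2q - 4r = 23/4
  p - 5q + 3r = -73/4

p = 5/4, q = 3, r = -3/2

Row-reduce the augmented matrix:
R1 ← R1 / (-3).
R2 ← R2 + 5·R1.
R3 ← R3 − 1·R1.
R2 ← R2 / (-8).
R1 ← R1 + 2·R2.
R3 ← R3 + 3·R2.
R3 ← R3 / (85/24).
R1 ← R1 − 11/12·R3.
R2 ← R2 − 7/24·R3.
Reading off the reduced rows gives p = 5/4, q = 3, r = -3/2.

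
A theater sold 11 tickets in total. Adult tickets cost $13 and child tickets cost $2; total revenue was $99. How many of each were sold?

adult tickets: 7, child tickets: 4

Let a = adult tickets, c = child tickets.
  a + c = 11
  13a + 2c = 99
From equation 1: a = 11 − c.
Substitute into equation 2 and solve: c = 4.
Then a = 7.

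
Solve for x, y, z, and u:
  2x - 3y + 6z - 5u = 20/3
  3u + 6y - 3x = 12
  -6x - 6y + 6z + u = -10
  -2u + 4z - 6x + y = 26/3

x = 1/3, y = 8/3, z = 3/2, u = -1

Row-reduce the augmented matrix:
R1 ← R1 / (2).
R2 ← R2 + 3·R1.
R3 ← R3 + 6·R1.
R4 ← R4 + 6·R1.
R2 ← R2 / (3/2).
R1 ← R1 + 3/2·R2.
R3 ← R3 + 15·R2.
R4 ← R4 + 8·R2.
R3 ← R3 / (114).
R1 ← R1 − 12·R3.
R2 ← R2 − 6·R3.
R4 ← R4 − 70·R3.
R4 ← R4 / (-272/57).
R1 ← R1 + 15/19·R4.
R2 ← R2 − 2/19·R4.
R3 ← R3 + 59/114·R4.
Reading off the reduced rows gives x = 1/3, y = 8/3, z = 3/2, u = -1.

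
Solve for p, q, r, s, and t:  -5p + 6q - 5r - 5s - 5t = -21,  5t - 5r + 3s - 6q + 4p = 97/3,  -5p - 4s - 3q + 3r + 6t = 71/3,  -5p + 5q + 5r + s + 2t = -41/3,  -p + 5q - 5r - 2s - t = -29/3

p = 0, q = -8/3, r = -1, s = -2/3, t = 8/3

Row-reduce the augmented matrix:
R1 ← R1 / (-5).
R2 ← R2 − 4·R1.
R3 ← R3 + 5·R1.
R4 ← R4 + 5·R1.
R5 ← R5 + 1·R1.
R2 ← R2 / (-6/5).
R1 ← R1 + 6/5·R2.
R3 ← R3 + 9·R2.
R4 ← R4 + 1·R2.
R5 ← R5 − 19/5·R2.
R3 ← R3 / (151/2).
R1 ← R1 − 10·R3.
R2 ← R2 − 15/2·R3.
R4 ← R4 − 35/2·R3.
R5 ← R5 + 65/2·R3.
R4 ← R4 / (2203/453).
R1 ← R1 − 132/151·R4.
R2 ← R2 + 5/453·R4.
R3 ← R3 − 17/151·R4.
R5 ← R5 + 230/453·R4.
R5 ← R5 / (11527/2203).
R1 ← R1 + 3142/2203·R5.
R2 ← R2 + 2575/2203·R5.
R3 ← R3 + 171/2203·R5.
R4 ← R4 − 2426/2203·R5.
Reading off the reduced rows gives p = 0, q = -8/3, r = -1, s = -2/3, t = 8/3.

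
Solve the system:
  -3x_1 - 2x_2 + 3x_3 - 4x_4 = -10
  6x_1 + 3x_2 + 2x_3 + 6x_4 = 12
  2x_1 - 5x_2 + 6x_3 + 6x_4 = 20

Row-reduce:
R1 ← R1 / (-3).
R2 ← R2 − 6·R1.
R3 ← R3 − 2·R1.
R2 ← R2 / (-1).
R1 ← R1 − 2/3·R2.
R3 ← R3 + 19/3·R2.
R3 ← R3 / (-128/3).
R1 ← R1 − 13/3·R3.
R2 ← R2 + 8·R3.
Rank is 3 with 4 unknowns, leaving x_4 free.

infinitely many solutions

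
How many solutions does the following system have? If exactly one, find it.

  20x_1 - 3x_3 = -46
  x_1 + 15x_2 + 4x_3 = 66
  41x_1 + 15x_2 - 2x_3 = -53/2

Row-reduce:
R1 ← R1 / (20).
R2 ← R2 − 1·R1.
R3 ← R3 − 41·R1.
R2 ← R2 / (15).
R3 ← R3 − 15·R2.
Row 3 reduces to 0 = -1/2, a contradiction. The system is inconsistent.

no solution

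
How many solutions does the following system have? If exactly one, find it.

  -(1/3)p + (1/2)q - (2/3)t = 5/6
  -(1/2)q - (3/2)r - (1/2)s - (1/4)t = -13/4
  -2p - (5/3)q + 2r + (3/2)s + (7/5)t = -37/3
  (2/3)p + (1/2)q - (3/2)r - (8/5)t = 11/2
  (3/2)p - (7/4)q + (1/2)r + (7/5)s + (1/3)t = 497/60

p = 6, q = -1, r = 4, s = -2, t = -5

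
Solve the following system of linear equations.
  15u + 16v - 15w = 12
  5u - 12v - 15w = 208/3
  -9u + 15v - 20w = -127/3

Row-reduce the augmented matrix:
R1 ← R1 / (15).
R2 ← R2 − 5·R1.
R3 ← R3 + 9·R1.
R2 ← R2 / (-52/3).
R1 ← R1 − 16/15·R2.
R3 ← R3 − 123/5·R2.
R3 ← R3 / (-1123/26).
R1 ← R1 + 21/13·R3.
R2 ← R2 − 15/26·R3.
Reading off the reduced rows gives u = 8/3, v = -3, w = -4/3.

u = 8/3, v = -3, w = -4/3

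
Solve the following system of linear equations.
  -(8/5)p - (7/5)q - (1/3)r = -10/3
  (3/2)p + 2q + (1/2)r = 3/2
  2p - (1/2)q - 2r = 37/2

Row-reduce the augmented matrix:
R1 ← R1 / (-8/5).
R2 ← R2 − 3/2·R1.
R3 ← R3 − 2·R1.
R2 ← R2 / (11/16).
R1 ← R1 − 7/8·R2.
R3 ← R3 + 9/4·R2.
R3 ← R3 / (-119/66).
R1 ← R1 + 1/33·R3.
R2 ← R2 − 3/11·R3.
Reading off the reduced rows gives p = 4, q = -1, r = -5.

p = 4, q = -1, r = -5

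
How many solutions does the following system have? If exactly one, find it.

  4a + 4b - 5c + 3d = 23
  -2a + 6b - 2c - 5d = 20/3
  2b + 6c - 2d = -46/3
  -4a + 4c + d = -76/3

a = 3, b = 0, c = -3, d = -4/3

Row-reduce the augmented matrix:
R1 ← R1 / (4).
R2 ← R2 + 2·R1.
R4 ← R4 + 4·R1.
R2 ← R2 / (8).
R1 ← R1 − 1·R2.
R3 ← R3 − 2·R2.
R4 ← R4 − 4·R2.
R3 ← R3 / (57/8).
R1 ← R1 + 11/16·R3.
R2 ← R2 + 9/16·R3.
R4 ← R4 − 5/4·R3.
R4 ← R4 / (113/19).
R1 ← R1 − 41/38·R4.
R2 ← R2 + 10/19·R4.
R3 ← R3 + 3/19·R4.
Reading off the reduced rows gives a = 3, b = 0, c = -3, d = -4/3.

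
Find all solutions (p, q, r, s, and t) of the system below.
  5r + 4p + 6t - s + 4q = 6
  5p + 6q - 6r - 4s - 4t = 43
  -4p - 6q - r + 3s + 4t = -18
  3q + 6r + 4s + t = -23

infinitely many solutions

Row-reduce:
R1 ← R1 / (4).
R2 ← R2 − 5·R1.
R3 ← R3 + 4·R1.
R1 ← R1 − 1·R2.
R3 ← R3 + 2·R2.
R4 ← R4 − 3·R2.
R3 ← R3 / (-41/2).
R1 ← R1 − 27/2·R3.
R2 ← R2 + 49/4·R3.
R4 ← R4 − 171/4·R3.
R4 ← R4 / (203/41).
R1 ← R1 − 8/41·R4.
R2 ← R2 + 27/41·R4.
R3 ← R3 − 7/41·R4.
Rank is 4 with 5 unknowns, leaving t free.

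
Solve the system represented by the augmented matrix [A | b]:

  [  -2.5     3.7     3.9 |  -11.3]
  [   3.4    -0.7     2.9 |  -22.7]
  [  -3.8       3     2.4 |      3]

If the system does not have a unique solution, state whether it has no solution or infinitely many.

Row-reduce the augmented matrix:
R1 ← R1 / (-5/2).
R2 ← R2 − 17/5·R1.
R3 ← R3 + 19/5·R1.
R2 ← R2 / (1083/250).
R1 ← R1 + 37/25·R2.
R3 ← R3 + 328/125·R2.
R3 ← R3 / (1561/1083).
R1 ← R1 − 1346/1083·R3.
R2 ← R2 − 2051/1083·R3.
Reading off the reduced rows gives x_1 = -6, x_2 = -5, x_3 = -2.

x_1 = -6, x_2 = -5, x_3 = -2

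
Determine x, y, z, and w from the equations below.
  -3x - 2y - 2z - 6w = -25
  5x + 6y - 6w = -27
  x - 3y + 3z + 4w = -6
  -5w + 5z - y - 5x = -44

x = -3, y = 4, z = -5, w = 6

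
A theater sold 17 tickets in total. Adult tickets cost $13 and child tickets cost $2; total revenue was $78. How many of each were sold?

adult tickets: 4, child tickets: 13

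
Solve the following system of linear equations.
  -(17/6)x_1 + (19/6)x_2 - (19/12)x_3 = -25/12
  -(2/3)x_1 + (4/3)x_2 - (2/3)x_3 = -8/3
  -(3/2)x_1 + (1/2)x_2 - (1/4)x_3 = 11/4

Row-reduce:
R1 ← R1 / (-17/6).
R2 ← R2 + 2/3·R1.
R3 ← R3 + 3/2·R1.
R2 ← R2 / (10/17).
R1 ← R1 + 19/17·R2.
R3 ← R3 + 20/17·R2.
Row 3 reduces to 0 = -1/2, a contradiction. The system is inconsistent.

no solution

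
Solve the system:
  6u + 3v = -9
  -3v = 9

u = 0, v = -3

Row-reduce the augmented matrix:
R1 ← R1 / (6).
R2 ← R2 / (-3).
R1 ← R1 − 1/2·R2.
Reading off the reduced rows gives u = 0, v = -3.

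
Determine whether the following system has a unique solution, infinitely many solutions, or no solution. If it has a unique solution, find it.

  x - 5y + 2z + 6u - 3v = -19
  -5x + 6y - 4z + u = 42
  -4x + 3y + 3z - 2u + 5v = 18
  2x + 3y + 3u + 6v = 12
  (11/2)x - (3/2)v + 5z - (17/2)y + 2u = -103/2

infinitely many solutions

Row-reduce:
R2 ← R2 + 5·R1.
R3 ← R3 + 4·R1.
R4 ← R4 − 2·R1.
R5 ← R5 − 11/2·R1.
R2 ← R2 / (-19).
R1 ← R1 + 5·R2.
R3 ← R3 + 17·R2.
R4 ← R4 − 13·R2.
R5 ← R5 − 19·R2.
R3 ← R3 / (107/19).
R1 ← R1 − 8/19·R3.
R2 ← R2 + 6/19·R3.
R4 ← R4 − 2/19·R3.
R4 ← R4 / (1318/107).
R1 ← R1 + 185/107·R4.
R2 ← R2 + 209/107·R4.
R3 ← R3 + 109/107·R4.
Rank is 4 with 5 unknowns, leaving v free.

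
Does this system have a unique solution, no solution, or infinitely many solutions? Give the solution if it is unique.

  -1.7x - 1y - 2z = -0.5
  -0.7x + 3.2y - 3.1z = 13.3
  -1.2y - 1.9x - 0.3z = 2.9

Row-reduce the augmented matrix:
R1 ← R1 / (-17/10).
R2 ← R2 + 7/10·R1.
R3 ← R3 + 19/10·R1.
R2 ← R2 / (307/85).
R1 ← R1 − 10/17·R2.
R3 ← R3 + 7/85·R2.
R3 ← R3 / (2891/1535).
R1 ← R1 − 475/307·R3.
R2 ← R2 + 387/614·R3.
Reading off the reduced rows gives x = -5, y = 5, z = 2.

x = -5, y = 5, z = 2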